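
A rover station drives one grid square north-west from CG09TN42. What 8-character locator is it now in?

CG09tn33

Longitude extended square 4; −1 → 3.
Latitude extended square 2; +1 → 3.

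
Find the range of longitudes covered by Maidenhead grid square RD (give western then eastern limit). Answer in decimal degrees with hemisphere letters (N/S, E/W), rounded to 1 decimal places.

160.0° E, 180.0° E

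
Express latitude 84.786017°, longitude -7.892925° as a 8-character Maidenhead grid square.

Add 180° to longitude and 90° to latitude: 172.10708, 174.78602.
Field (20°×10°, letters A–R): 172.10708/20 → 8 → I, 174.78602/10 → 17 → R; chars IR.
Square (2°×1°, digits 0–9): 12.10708/2 → 6, 4.78602/1 → 4; chars 64.
Subsquare (5′×2.5′, letters a–x): 0.10708/0.0833333 → 1 → b, 0.78602/0.0416667 → 18 → s; chars bs.
Extended square (30″×15″, digits 0–9): 0.02374/0.00833333 → 2, 0.03602/0.00416667 → 8; chars 28.

IR64bs28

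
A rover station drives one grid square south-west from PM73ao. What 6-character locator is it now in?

Longitude subsquare a = 0; −1 → -1, wraps to 23 = x, carry into square.
Longitude square 7; −1 → 6.
Latitude subsquare o = 14; −1 → 13 = n.

PM63xn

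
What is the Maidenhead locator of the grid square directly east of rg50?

RG60

Longitude square 5; +1 → 6.
The latitude characters are unchanged.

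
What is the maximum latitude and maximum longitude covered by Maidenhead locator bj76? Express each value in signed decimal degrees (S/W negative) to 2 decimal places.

Field B=1, J=9: +1·20° lon, +9·10° lat → SW at lon -160°, lat 0°.
Square 7, 6: +7·2° lon, +6·1° lat → SW at lon -146°, lat 6°.
Cell spans 2° lon × 1° lat. NE corner is SW corner plus one full cell.
latitude 7.00, longitude -144.00.

7.00, -144.00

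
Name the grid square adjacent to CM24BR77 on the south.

CM24br76

Latitude extended square 7; −1 → 6.
The longitude characters are unchanged.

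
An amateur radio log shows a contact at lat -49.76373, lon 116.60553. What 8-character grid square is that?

Shift to the Maidenhead origin (180°W, 90°S): lon 296.60553, lat 40.23627.
Field (20°×10°, letters A–R): 296.60553/20 → 14 → O, 40.23627/10 → 4 → E; chars OE.
Square (2°×1°, digits 0–9): 16.60553/2 → 8, 0.23627/1 → 0; chars 80.
Subsquare (5′×2.5′, letters a–x): 0.60553/0.0833333 → 7 → h, 0.23627/0.0416667 → 5 → f; chars hf.
Extended square (30″×15″, digits 0–9): 0.02220/0.00833333 → 2, 0.02794/0.00416667 → 6; chars 26.

OE80hf26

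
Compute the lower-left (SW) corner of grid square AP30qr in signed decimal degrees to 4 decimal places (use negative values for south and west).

Field A=0, P=15: +0·20° lon, +15·10° lat → SW at lon -180°, lat 60°.
Square 3, 0: +3·2° lon, +0·1° lat → SW at lon -174°, lat 60°.
Subsquare q=16, r=17: +16·0.0833333° lon, +17·0.0416667° lat → SW at lon -172.667°, lat 60.7083°.
latitude 60.7083, longitude -172.6667.

60.7083, -172.6667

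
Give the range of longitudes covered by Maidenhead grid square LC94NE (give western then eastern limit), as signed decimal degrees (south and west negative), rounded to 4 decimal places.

59.0833, 59.1667

Field L=11, C=2: +11·20° lon, +2·10° lat → SW at lon 40°, lat -70°.
Square 9, 4: +9·2° lon, +4·1° lat → SW at lon 58°, lat -66°.
Subsquare n=13, e=4: +13·0.0833333° lon, +4·0.0416667° lat → SW at lon 59.0833°, lat -65.8333°.
Cell spans 0.0833333° lon × 0.0416667° lat.
west 59.0833, east 59.1667.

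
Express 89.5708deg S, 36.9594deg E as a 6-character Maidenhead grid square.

Offset from 180°W / 90°S: lon 216.9594°, lat 0.4292°.
Field (20°×10°, letters A–R): lon ⌊216.9594/20⌋ = 10 → K; lat ⌊0.4292/10⌋ = 0 → A.
Square (2°×1°, digits 0–9): lon ⌊16.9594/2⌋ = 8; lat ⌊0.4292/1⌋ = 0.
Subsquare (5′×2.5′, letters a–x): lon ⌊0.9594/0.0833333⌋ = 11 → l; lat ⌊0.4292/0.0416667⌋ = 10 → k.

KA80lk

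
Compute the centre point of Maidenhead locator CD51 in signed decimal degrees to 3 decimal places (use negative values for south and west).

-58.500, -129.000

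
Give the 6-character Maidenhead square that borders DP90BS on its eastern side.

Longitude subsquare b = 1; +1 → 2 = c.
The latitude characters are unchanged.

DP90cs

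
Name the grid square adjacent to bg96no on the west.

Longitude subsquare n = 13; −1 → 12 = m.
The latitude characters are unchanged.

BG96mo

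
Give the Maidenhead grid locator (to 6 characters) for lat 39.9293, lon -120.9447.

CM99mw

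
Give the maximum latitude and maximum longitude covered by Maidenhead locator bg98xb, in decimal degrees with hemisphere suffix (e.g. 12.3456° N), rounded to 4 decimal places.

Field B=1, G=6: +1·20° lon, +6·10° lat → SW at lon -160°, lat -30°.
Square 9, 8: +9·2° lon, +8·1° lat → SW at lon -142°, lat -22°.
Subsquare x=23, b=1: +23·0.0833333° lon, +1·0.0416667° lat → SW at lon -140.083°, lat -21.9583°.
Cell spans 0.0833333° lon × 0.0416667° lat. NE corner is SW corner plus one full cell.
latitude 21.9167° S, longitude 140.0000° W.

21.9167° S, 140.0000° W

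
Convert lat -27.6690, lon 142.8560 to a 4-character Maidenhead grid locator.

QG12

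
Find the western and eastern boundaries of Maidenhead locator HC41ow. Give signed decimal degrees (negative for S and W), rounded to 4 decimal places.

-30.8333, -30.7500

Field H=7, C=2: +7·20° lon, +2·10° lat → SW at lon -40°, lat -70°.
Square 4, 1: +4·2° lon, +1·1° lat → SW at lon -32°, lat -69°.
Subsquare o=14, w=22: +14·0.0833333° lon, +22·0.0416667° lat → SW at lon -30.8333°, lat -68.0833°.
Cell spans 0.0833333° lon × 0.0416667° lat.
west -30.8333, east -30.7500.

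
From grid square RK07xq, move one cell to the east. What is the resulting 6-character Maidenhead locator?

RK17aq

Longitude subsquare x = 23; +1 → 24, wraps to 0 = a, carry into square.
Longitude square 0; +1 → 1.
The latitude characters are unchanged.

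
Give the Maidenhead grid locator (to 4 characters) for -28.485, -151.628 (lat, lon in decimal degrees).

Add 180° to longitude and 90° to latitude: 28.37, 61.52.
Field (20°×10°, letters A–R): 28.37/20 → 1 → B, 61.52/10 → 6 → G; chars BG.
Square (2°×1°, digits 0–9): 8.37/2 → 4, 1.52/1 → 1; chars 41.

BG41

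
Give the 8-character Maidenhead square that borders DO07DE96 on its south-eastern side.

DO07ee05

Longitude extended square 9; +1 → 10, wraps to 0, carry into subsquare.
Longitude subsquare d = 3; +1 → 4 = e.
Latitude extended square 6; −1 → 5.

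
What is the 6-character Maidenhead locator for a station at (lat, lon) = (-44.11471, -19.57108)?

Shift to the Maidenhead origin (180°W, 90°S): lon 160.4289, lat 45.8853.
Field: 160.4289/20 → 8 → I, 45.8853/10 → 4 → E; chars IE.
Square: 0.4289/2 → 0, 5.8853/1 → 5; chars 05.
Subsquare: 0.4289/0.0833333 → 5 → f, 0.8853/0.0416667 → 21 → v; chars fv.

IE05fv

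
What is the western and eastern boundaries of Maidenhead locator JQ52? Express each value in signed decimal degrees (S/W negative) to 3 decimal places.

Field J=9, Q=16: +9·20° lon, +16·10° lat → SW at lon 0°, lat 70°.
Square 5, 2: +5·2° lon, +2·1° lat → SW at lon 10°, lat 72°.
Cell spans 2° lon × 1° lat.
west 10.000, east 12.000.

10.000, 12.000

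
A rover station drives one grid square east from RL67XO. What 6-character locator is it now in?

RL77ao

Longitude subsquare x = 23; +1 → 24, wraps to 0 = a, carry into square.
Longitude square 6; +1 → 7.
The latitude characters are unchanged.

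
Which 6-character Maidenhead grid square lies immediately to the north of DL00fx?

Latitude subsquare x = 23; +1 → 24, wraps to 0 = a, carry into square.
Latitude square 0; +1 → 1.
The longitude characters are unchanged.

DL01fa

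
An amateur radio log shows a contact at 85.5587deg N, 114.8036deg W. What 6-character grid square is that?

DR25on

Offset from 180°W / 90°S: lon 65.1964°, lat 175.5587°.
Field: lon ⌊65.1964/20⌋ = 3 → D; lat ⌊175.5587/10⌋ = 17 → R.
Square: lon ⌊5.1964/2⌋ = 2; lat ⌊5.5587/1⌋ = 5.
Subsquare: lon ⌊1.1964/0.0833333⌋ = 14 → o; lat ⌊0.5587/0.0416667⌋ = 13 → n.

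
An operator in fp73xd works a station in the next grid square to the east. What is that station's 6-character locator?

Longitude subsquare x = 23; +1 → 24, wraps to 0 = a, carry into square.
Longitude square 7; +1 → 8.
The latitude characters are unchanged.

FP83ad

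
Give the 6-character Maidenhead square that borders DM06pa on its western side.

Longitude subsquare p = 15; −1 → 14 = o.
The latitude characters are unchanged.

DM06oa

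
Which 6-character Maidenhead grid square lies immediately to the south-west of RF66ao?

RF56xn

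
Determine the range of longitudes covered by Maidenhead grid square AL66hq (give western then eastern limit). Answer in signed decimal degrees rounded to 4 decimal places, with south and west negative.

-167.4167, -167.3333

Field A=0, L=11: +0·20° lon, +11·10° lat → SW at lon -180°, lat 20°.
Square 6, 6: +6·2° lon, +6·1° lat → SW at lon -168°, lat 26°.
Subsquare h=7, q=16: +7·0.0833333° lon, +16·0.0416667° lat → SW at lon -167.417°, lat 26.6667°.
Cell spans 0.0833333° lon × 0.0416667° lat.
west -167.4167, east -167.3333.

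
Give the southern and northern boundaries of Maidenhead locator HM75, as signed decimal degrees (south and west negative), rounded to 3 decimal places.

Field H=7, M=12: +7·20° lon, +12·10° lat → SW at lon -40°, lat 30°.
Square 7, 5: +7·2° lon, +5·1° lat → SW at lon -26°, lat 35°.
Cell spans 2° lon × 1° lat.
south 35.000, north 36.000.

35.000, 36.000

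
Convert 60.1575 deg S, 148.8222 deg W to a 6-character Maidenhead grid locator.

BC59ou

Offset from 180°W / 90°S: lon 31.1778°, lat 29.8425°.
Field: 31.1778/20 → 1 → B, 29.8425/10 → 2 → C; chars BC.
Square: 11.1778/2 → 5, 9.8425/1 → 9; chars 59.
Subsquare: 1.1778/0.0833333 → 14 → o, 0.8425/0.0416667 → 20 → u; chars ou.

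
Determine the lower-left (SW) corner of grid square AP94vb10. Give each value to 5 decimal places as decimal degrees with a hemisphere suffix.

Field A=0, P=15: +0·20° lon, +15·10° lat → SW at lon -180°, lat 60°.
Square 9, 4: +9·2° lon, +4·1° lat → SW at lon -162°, lat 64°.
Subsquare v=21, b=1: +21·0.0833333° lon, +1·0.0416667° lat → SW at lon -160.25°, lat 64.0417°.
Extended square 1, 0: +1·0.00833333° lon, +0·0.00416667° lat → SW at lon -160.242°, lat 64.0417°.
latitude 64.04167° N, longitude 160.24167° W.

64.04167° N, 160.24167° W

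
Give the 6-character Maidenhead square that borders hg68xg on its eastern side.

HG78ag

Longitude subsquare x = 23; +1 → 24, wraps to 0 = a, carry into square.
Longitude square 6; +1 → 7.
The latitude characters are unchanged.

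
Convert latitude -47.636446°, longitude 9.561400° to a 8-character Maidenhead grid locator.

JE42si77

Shift to the Maidenhead origin (180°W, 90°S): lon 189.56140, lat 42.36355.
Field: 189.56140/20 → 9 → J, 42.36355/10 → 4 → E; chars JE.
Square: 9.56140/2 → 4, 2.36355/1 → 2; chars 42.
Subsquare: 1.56140/0.0833333 → 18 → s, 0.36355/0.0416667 → 8 → i; chars si.
Extended square: 0.06140/0.00833333 → 7, 0.03022/0.00416667 → 7; chars 77.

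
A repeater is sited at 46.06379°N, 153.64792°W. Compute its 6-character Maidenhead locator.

BN36eb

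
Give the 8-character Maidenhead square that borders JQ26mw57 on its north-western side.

Longitude extended square 5; −1 → 4.
Latitude extended square 7; +1 → 8.

JQ26mw48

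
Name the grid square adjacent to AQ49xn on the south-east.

Longitude subsquare x = 23; +1 → 24, wraps to 0 = a, carry into square.
Longitude square 4; +1 → 5.
Latitude subsquare n = 13; −1 → 12 = m.

AQ59am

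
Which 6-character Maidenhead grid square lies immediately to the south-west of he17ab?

HE07xa

Longitude subsquare a = 0; −1 → -1, wraps to 23 = x, carry into square.
Longitude square 1; −1 → 0.
Latitude subsquare b = 1; −1 → 0 = a.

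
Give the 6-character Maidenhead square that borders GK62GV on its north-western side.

Longitude subsquare g = 6; −1 → 5 = f.
Latitude subsquare v = 21; +1 → 22 = w.

GK62fw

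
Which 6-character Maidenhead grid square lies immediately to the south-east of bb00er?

Longitude subsquare e = 4; +1 → 5 = f.
Latitude subsquare r = 17; −1 → 16 = q.

BB00fq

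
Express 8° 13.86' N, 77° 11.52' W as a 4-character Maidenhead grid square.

FJ18

Offset from 180°W / 90°S: lon 102.81°, lat 98.23°.
Field: 102.81/20 → 5 → F, 98.23/10 → 9 → J; chars FJ.
Square: 2.81/2 → 1, 8.23/1 → 8; chars 18.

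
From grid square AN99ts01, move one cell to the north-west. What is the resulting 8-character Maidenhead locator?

AN99ss92

Longitude extended square 0; −1 → -1, wraps to 9, carry into subsquare.
Longitude subsquare t = 19; −1 → 18 = s.
Latitude extended square 1; +1 → 2.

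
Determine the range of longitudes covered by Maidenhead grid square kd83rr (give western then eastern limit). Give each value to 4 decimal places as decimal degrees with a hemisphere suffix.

Field K=10, D=3: +10·20° lon, +3·10° lat → SW at lon 20°, lat -60°.
Square 8, 3: +8·2° lon, +3·1° lat → SW at lon 36°, lat -57°.
Subsquare r=17, r=17: +17·0.0833333° lon, +17·0.0416667° lat → SW at lon 37.4167°, lat -56.2917°.
Cell spans 0.0833333° lon × 0.0416667° lat.
west 37.4167° E, east 37.5000° E.

37.4167° E, 37.5000° E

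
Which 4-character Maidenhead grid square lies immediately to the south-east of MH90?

Longitude square 9; +1 → 10, wraps to 0, carry into field.
Longitude field M = 12; +1 → 13 = N.
Latitude square 0; −1 → -1, wraps to 9, carry into field.
Latitude field H = 7; −1 → 6 = G.

NG09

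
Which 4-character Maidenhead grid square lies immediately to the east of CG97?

DG07

Longitude square 9; +1 → 10, wraps to 0, carry into field.
Longitude field C = 2; +1 → 3 = D.
The latitude characters are unchanged.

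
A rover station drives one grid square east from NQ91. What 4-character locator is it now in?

Longitude square 9; +1 → 10, wraps to 0, carry into field.
Longitude field N = 13; +1 → 14 = O.
The latitude characters are unchanged.

OQ01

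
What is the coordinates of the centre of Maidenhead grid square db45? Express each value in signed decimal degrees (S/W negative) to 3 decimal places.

-74.500, -111.000

Field D=3, B=1: +3·20° lon, +1·10° lat → SW at lon -120°, lat -80°.
Square 4, 5: +4·2° lon, +5·1° lat → SW at lon -112°, lat -75°.
Cell spans 2° lon × 1° lat. Centre is SW corner plus half of each.
latitude -74.500, longitude -111.000.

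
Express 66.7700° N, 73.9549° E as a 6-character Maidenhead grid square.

MP66xs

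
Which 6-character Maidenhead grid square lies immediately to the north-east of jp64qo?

Longitude subsquare q = 16; +1 → 17 = r.
Latitude subsquare o = 14; +1 → 15 = p.

JP64rp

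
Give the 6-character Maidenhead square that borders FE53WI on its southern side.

FE53wh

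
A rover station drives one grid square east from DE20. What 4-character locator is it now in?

DE30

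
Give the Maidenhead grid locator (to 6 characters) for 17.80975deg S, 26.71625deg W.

Shift to the Maidenhead origin (180°W, 90°S): lon 153.2837, lat 72.1902.
Field: lon ⌊153.2837/20⌋ = 7 → H; lat ⌊72.1902/10⌋ = 7 → H.
Square: lon ⌊13.2837/2⌋ = 6; lat ⌊2.1902/1⌋ = 2.
Subsquare: lon ⌊1.2837/0.0833333⌋ = 15 → p; lat ⌊0.1902/0.0416667⌋ = 4 → e.

HH62pe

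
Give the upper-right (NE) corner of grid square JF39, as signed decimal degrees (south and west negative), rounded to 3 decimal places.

-30.000, 8.000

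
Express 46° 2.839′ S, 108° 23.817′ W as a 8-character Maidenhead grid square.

DE53tw28

Offset from 180°W / 90°S: lon 71.60305°, lat 43.95268°.
Field: lon ⌊71.60305/20⌋ = 3 → D; lat ⌊43.95268/10⌋ = 4 → E.
Square: lon ⌊11.60305/2⌋ = 5; lat ⌊3.95268/1⌋ = 3.
Subsquare: lon ⌊1.60305/0.0833333⌋ = 19 → t; lat ⌊0.95268/0.0416667⌋ = 22 → w.
Extended square: lon ⌊0.01972/0.00833333⌋ = 2; lat ⌊0.03602/0.00416667⌋ = 8.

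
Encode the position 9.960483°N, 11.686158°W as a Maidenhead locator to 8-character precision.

Shift to the Maidenhead origin (180°W, 90°S): lon 168.31384, lat 99.96048.
Field: lon ⌊168.31384/20⌋ = 8 → I; lat ⌊99.96048/10⌋ = 9 → J.
Square: lon ⌊8.31384/2⌋ = 4; lat ⌊9.96048/1⌋ = 9.
Subsquare: lon ⌊0.31384/0.0833333⌋ = 3 → d; lat ⌊0.96048/0.0416667⌋ = 23 → x.
Extended square: lon ⌊0.06384/0.00833333⌋ = 7; lat ⌊0.00215/0.00416667⌋ = 0.

IJ49dx70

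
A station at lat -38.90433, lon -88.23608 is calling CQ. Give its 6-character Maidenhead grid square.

EF51vc

Shift to the Maidenhead origin (180°W, 90°S): lon 91.7639, lat 51.0957.
Field: 91.7639/20 → 4 → E, 51.0957/10 → 5 → F; chars EF.
Square: 11.7639/2 → 5, 1.0957/1 → 1; chars 51.
Subsquare: 1.7639/0.0833333 → 21 → v, 0.0957/0.0416667 → 2 → c; chars vc.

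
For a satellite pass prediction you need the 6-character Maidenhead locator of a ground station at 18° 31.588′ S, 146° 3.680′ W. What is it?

BH61xl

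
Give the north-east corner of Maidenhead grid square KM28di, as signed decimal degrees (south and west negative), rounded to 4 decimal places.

38.3750, 24.3333

Field K=10, M=12: +10·20° lon, +12·10° lat → SW at lon 20°, lat 30°.
Square 2, 8: +2·2° lon, +8·1° lat → SW at lon 24°, lat 38°.
Subsquare d=3, i=8: +3·0.0833333° lon, +8·0.0416667° lat → SW at lon 24.25°, lat 38.3333°.
Cell spans 0.0833333° lon × 0.0416667° lat. NE corner is SW corner plus one full cell.
latitude 38.3750, longitude 24.3333.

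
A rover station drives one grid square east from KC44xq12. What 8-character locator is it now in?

KC44xq22

Longitude extended square 1; +1 → 2.
The latitude characters are unchanged.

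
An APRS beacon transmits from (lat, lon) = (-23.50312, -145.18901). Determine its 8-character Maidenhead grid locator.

BG76jl79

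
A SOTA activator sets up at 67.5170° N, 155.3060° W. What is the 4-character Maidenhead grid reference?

BP27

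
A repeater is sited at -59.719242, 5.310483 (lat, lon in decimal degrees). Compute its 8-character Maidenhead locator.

Offset from 180°W / 90°S: lon 185.31048°, lat 30.28076°.
Field: lon ⌊185.31048/20⌋ = 9 → J; lat ⌊30.28076/10⌋ = 3 → D.
Square: lon ⌊5.31048/2⌋ = 2; lat ⌊0.28076/1⌋ = 0.
Subsquare: lon ⌊1.31048/0.0833333⌋ = 15 → p; lat ⌊0.28076/0.0416667⌋ = 6 → g.
Extended square: lon ⌊0.06048/0.00833333⌋ = 7; lat ⌊0.03076/0.00416667⌋ = 7.

JD20pg77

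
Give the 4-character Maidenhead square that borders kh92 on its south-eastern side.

LH01

Longitude square 9; +1 → 10, wraps to 0, carry into field.
Longitude field K = 10; +1 → 11 = L.
Latitude square 2; −1 → 1.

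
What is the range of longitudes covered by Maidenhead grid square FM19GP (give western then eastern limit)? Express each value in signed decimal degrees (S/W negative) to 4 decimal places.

-77.5000, -77.4167

Field F=5, M=12: +5·20° lon, +12·10° lat → SW at lon -80°, lat 30°.
Square 1, 9: +1·2° lon, +9·1° lat → SW at lon -78°, lat 39°.
Subsquare g=6, p=15: +6·0.0833333° lon, +15·0.0416667° lat → SW at lon -77.5°, lat 39.625°.
Cell spans 0.0833333° lon × 0.0416667° lat.
west -77.5000, east -77.4167.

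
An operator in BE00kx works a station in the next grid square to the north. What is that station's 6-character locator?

BE01ka

Latitude subsquare x = 23; +1 → 24, wraps to 0 = a, carry into square.
Latitude square 0; +1 → 1.
The longitude characters are unchanged.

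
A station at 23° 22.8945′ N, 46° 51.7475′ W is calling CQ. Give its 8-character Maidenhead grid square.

GL63nj61

Shift to the Maidenhead origin (180°W, 90°S): lon 133.13754, lat 113.38157.
Field: 133.13754/20 → 6 → G, 113.38157/10 → 11 → L; chars GL.
Square: 13.13754/2 → 6, 3.38157/1 → 3; chars 63.
Subsquare: 1.13754/0.0833333 → 13 → n, 0.38157/0.0416667 → 9 → j; chars nj.
Extended square: 0.05421/0.00833333 → 6, 0.00657/0.00416667 → 1; chars 61.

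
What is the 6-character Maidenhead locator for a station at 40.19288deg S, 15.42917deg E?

JE79rt

Shift to the Maidenhead origin (180°W, 90°S): lon 195.4292, lat 49.8071.
Field (20°×10°, letters A–R): 195.4292/20 → 9 → J, 49.8071/10 → 4 → E; chars JE.
Square (2°×1°, digits 0–9): 15.4292/2 → 7, 9.8071/1 → 9; chars 79.
Subsquare (5′×2.5′, letters a–x): 1.4292/0.0833333 → 17 → r, 0.8071/0.0416667 → 19 → t; chars rt.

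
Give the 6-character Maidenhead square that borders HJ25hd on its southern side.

HJ25hc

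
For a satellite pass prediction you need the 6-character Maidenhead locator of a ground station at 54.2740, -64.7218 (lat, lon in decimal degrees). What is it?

Offset from 180°W / 90°S: lon 115.2782°, lat 144.2740°.
Field: 115.2782/20 → 5 → F, 144.2740/10 → 14 → O; chars FO.
Square: 15.2782/2 → 7, 4.2740/1 → 4; chars 74.
Subsquare: 1.2782/0.0833333 → 15 → p, 0.2740/0.0416667 → 6 → g; chars pg.

FO74pg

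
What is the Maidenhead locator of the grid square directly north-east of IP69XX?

IQ70aa

Longitude subsquare x = 23; +1 → 24, wraps to 0 = a, carry into square.
Longitude square 6; +1 → 7.
Latitude subsquare x = 23; +1 → 24, wraps to 0 = a, carry into square.
Latitude square 9; +1 → 10, wraps to 0, carry into field.
Latitude field P = 15; +1 → 16 = Q.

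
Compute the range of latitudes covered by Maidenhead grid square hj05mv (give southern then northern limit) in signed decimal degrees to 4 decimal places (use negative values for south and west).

5.8750, 5.9167

Field H=7, J=9: +7·20° lon, +9·10° lat → SW at lon -40°, lat 0°.
Square 0, 5: +0·2° lon, +5·1° lat → SW at lon -40°, lat 5°.
Subsquare m=12, v=21: +12·0.0833333° lon, +21·0.0416667° lat → SW at lon -39°, lat 5.875°.
Cell spans 0.0833333° lon × 0.0416667° lat.
south 5.8750, north 5.9167.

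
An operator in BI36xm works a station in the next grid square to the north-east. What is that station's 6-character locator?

BI46an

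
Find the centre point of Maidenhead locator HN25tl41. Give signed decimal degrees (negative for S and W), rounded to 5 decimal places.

45.46458, -34.37917

Field H=7, N=13: +7·20° lon, +13·10° lat → SW at lon -40°, lat 40°.
Square 2, 5: +2·2° lon, +5·1° lat → SW at lon -36°, lat 45°.
Subsquare t=19, l=11: +19·0.0833333° lon, +11·0.0416667° lat → SW at lon -34.4167°, lat 45.4583°.
Extended square 4, 1: +4·0.00833333° lon, +1·0.00416667° lat → SW at lon -34.3833°, lat 45.4625°.
Cell spans 0.00833333° lon × 0.00416667° lat. Centre is SW corner plus half of each.
latitude 45.46458, longitude -34.37917.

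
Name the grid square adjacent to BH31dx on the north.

BH32da

Latitude subsquare x = 23; +1 → 24, wraps to 0 = a, carry into square.
Latitude square 1; +1 → 2.
The longitude characters are unchanged.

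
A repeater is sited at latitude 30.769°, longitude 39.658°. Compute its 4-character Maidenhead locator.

Add 180° to longitude and 90° to latitude: 219.66, 120.77.
Field (20°×10°, letters A–R): lon ⌊219.66/20⌋ = 10 → K; lat ⌊120.77/10⌋ = 12 → M.
Square (2°×1°, digits 0–9): lon ⌊19.66/2⌋ = 9; lat ⌊0.77/1⌋ = 0.

KM90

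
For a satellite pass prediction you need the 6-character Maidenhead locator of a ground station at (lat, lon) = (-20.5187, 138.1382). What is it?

PG99bl

Shift to the Maidenhead origin (180°W, 90°S): lon 318.1382, lat 69.4813.
Field: 318.1382/20 → 15 → P, 69.4813/10 → 6 → G; chars PG.
Square: 18.1382/2 → 9, 9.4813/1 → 9; chars 99.
Subsquare: 0.1382/0.0833333 → 1 → b, 0.4813/0.0416667 → 11 → l; chars bl.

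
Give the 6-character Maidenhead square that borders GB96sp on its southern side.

GB96so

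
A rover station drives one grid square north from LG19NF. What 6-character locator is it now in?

LG19ng

Latitude subsquare f = 5; +1 → 6 = g.
The longitude characters are unchanged.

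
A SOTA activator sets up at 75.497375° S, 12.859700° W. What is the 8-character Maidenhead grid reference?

Offset from 180°W / 90°S: lon 167.14030°, lat 14.50262°.
Field: 167.14030/20 → 8 → I, 14.50262/10 → 1 → B; chars IB.
Square: 7.14030/2 → 3, 4.50262/1 → 4; chars 34.
Subsquare: 1.14030/0.0833333 → 13 → n, 0.50262/0.0416667 → 12 → m; chars nm.
Extended square: 0.05697/0.00833333 → 6, 0.00262/0.00416667 → 0; chars 60.

IB34nm60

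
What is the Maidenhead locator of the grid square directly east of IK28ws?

IK28xs

Longitude subsquare w = 22; +1 → 23 = x.
The latitude characters are unchanged.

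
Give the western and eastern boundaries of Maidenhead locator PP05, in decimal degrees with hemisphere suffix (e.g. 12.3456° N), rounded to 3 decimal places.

Field P=15, P=15: +15·20° lon, +15·10° lat → SW at lon 120°, lat 60°.
Square 0, 5: +0·2° lon, +5·1° lat → SW at lon 120°, lat 65°.
Cell spans 2° lon × 1° lat.
west 120.000° E, east 122.000° E.

120.000° E, 122.000° E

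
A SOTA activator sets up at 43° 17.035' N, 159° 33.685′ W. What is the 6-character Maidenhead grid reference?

Shift to the Maidenhead origin (180°W, 90°S): lon 20.4386, lat 133.2839.
Field (20°×10°, letters A–R): 20.4386/20 → 1 → B, 133.2839/10 → 13 → N; chars BN.
Square (2°×1°, digits 0–9): 0.4386/2 → 0, 3.2839/1 → 3; chars 03.
Subsquare (5′×2.5′, letters a–x): 0.4386/0.0833333 → 5 → f, 0.2839/0.0416667 → 6 → g; chars fg.

BN03fg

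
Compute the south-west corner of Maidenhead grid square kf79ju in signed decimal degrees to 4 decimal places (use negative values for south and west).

Field K=10, F=5: +10·20° lon, +5·10° lat → SW at lon 20°, lat -40°.
Square 7, 9: +7·2° lon, +9·1° lat → SW at lon 34°, lat -31°.
Subsquare j=9, u=20: +9·0.0833333° lon, +20·0.0416667° lat → SW at lon 34.75°, lat -30.1667°.
latitude -30.1667, longitude 34.7500.

-30.1667, 34.7500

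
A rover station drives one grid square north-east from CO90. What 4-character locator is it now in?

DO01

Longitude square 9; +1 → 10, wraps to 0, carry into field.
Longitude field C = 2; +1 → 3 = D.
Latitude square 0; +1 → 1.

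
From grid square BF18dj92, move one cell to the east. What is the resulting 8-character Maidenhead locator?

BF18ej02

Longitude extended square 9; +1 → 10, wraps to 0, carry into subsquare.
Longitude subsquare d = 3; +1 → 4 = e.
The latitude characters are unchanged.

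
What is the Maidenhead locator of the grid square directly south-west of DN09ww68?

DN09ww57

Longitude extended square 6; −1 → 5.
Latitude extended square 8; −1 → 7.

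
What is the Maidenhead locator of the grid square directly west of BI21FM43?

BI21fm33

Longitude extended square 4; −1 → 3.
The latitude characters are unchanged.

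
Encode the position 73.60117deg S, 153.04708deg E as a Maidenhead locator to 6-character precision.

Shift to the Maidenhead origin (180°W, 90°S): lon 333.0471, lat 16.3988.
Field (20°×10°, letters A–R): 333.0471/20 → 16 → Q, 16.3988/10 → 1 → B; chars QB.
Square (2°×1°, digits 0–9): 13.0471/2 → 6, 6.3988/1 → 6; chars 66.
Subsquare (5′×2.5′, letters a–x): 1.0471/0.0833333 → 12 → m, 0.3988/0.0416667 → 9 → j; chars mj.

QB66mj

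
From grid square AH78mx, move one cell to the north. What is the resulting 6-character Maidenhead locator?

AH79ma

Latitude subsquare x = 23; +1 → 24, wraps to 0 = a, carry into square.
Latitude square 8; +1 → 9.
The longitude characters are unchanged.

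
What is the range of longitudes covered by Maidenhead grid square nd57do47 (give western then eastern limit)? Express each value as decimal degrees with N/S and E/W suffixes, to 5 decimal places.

90.28333° E, 90.29167° E

Field N=13, D=3: +13·20° lon, +3·10° lat → SW at lon 80°, lat -60°.
Square 5, 7: +5·2° lon, +7·1° lat → SW at lon 90°, lat -53°.
Subsquare d=3, o=14: +3·0.0833333° lon, +14·0.0416667° lat → SW at lon 90.25°, lat -52.4167°.
Extended square 4, 7: +4·0.00833333° lon, +7·0.00416667° lat → SW at lon 90.2833°, lat -52.3875°.
Cell spans 0.00833333° lon × 0.00416667° lat.
west 90.28333° E, east 90.29167° E.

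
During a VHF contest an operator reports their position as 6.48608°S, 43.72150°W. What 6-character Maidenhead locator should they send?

Add 180° to longitude and 90° to latitude: 136.2785, 83.5139.
Field: 136.2785/20 → 6 → G, 83.5139/10 → 8 → I; chars GI.
Square: 16.2785/2 → 8, 3.5139/1 → 3; chars 83.
Subsquare: 0.2785/0.0833333 → 3 → d, 0.5139/0.0416667 → 12 → m; chars dm.

GI83dm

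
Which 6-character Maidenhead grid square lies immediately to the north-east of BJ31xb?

Longitude subsquare x = 23; +1 → 24, wraps to 0 = a, carry into square.
Longitude square 3; +1 → 4.
Latitude subsquare b = 1; +1 → 2 = c.

BJ41ac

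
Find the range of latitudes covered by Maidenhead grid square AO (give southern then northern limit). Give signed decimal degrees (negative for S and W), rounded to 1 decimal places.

50.0, 60.0

Field A=0, O=14: +0·20° lon, +14·10° lat → SW at lon -180°, lat 50°.
Cell spans 20° lon × 10° lat.
south 50.0, north 60.0.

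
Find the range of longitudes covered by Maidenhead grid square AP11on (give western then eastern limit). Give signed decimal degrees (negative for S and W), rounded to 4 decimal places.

Field A=0, P=15: +0·20° lon, +15·10° lat → SW at lon -180°, lat 60°.
Square 1, 1: +1·2° lon, +1·1° lat → SW at lon -178°, lat 61°.
Subsquare o=14, n=13: +14·0.0833333° lon, +13·0.0416667° lat → SW at lon -176.833°, lat 61.5417°.
Cell spans 0.0833333° lon × 0.0416667° lat.
west -176.8333, east -176.7500.

-176.8333, -176.7500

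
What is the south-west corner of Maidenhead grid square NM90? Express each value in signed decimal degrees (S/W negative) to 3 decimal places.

Field N=13, M=12: +13·20° lon, +12·10° lat → SW at lon 80°, lat 30°.
Square 9, 0: +9·2° lon, +0·1° lat → SW at lon 98°, lat 30°.
latitude 30.000, longitude 98.000.

30.000, 98.000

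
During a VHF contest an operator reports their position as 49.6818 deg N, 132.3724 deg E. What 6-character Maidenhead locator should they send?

PN69eq

Shift to the Maidenhead origin (180°W, 90°S): lon 312.3724, lat 139.6818.
Field: lon ⌊312.3724/20⌋ = 15 → P; lat ⌊139.6818/10⌋ = 13 → N.
Square: lon ⌊12.3724/2⌋ = 6; lat ⌊9.6818/1⌋ = 9.
Subsquare: lon ⌊0.3724/0.0833333⌋ = 4 → e; lat ⌊0.6818/0.0416667⌋ = 16 → q.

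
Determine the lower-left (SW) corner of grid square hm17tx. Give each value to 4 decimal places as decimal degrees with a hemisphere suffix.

Field H=7, M=12: +7·20° lon, +12·10° lat → SW at lon -40°, lat 30°.
Square 1, 7: +1·2° lon, +7·1° lat → SW at lon -38°, lat 37°.
Subsquare t=19, x=23: +19·0.0833333° lon, +23·0.0416667° lat → SW at lon -36.4167°, lat 37.9583°.
latitude 37.9583° N, longitude 36.4167° W.

37.9583° N, 36.4167° W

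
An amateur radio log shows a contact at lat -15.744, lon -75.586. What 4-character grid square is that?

FH24

Add 180° to longitude and 90° to latitude: 104.41, 74.26.
Field (20°×10°, letters A–R): 104.41/20 → 5 → F, 74.26/10 → 7 → H; chars FH.
Square (2°×1°, digits 0–9): 4.41/2 → 2, 4.26/1 → 4; chars 24.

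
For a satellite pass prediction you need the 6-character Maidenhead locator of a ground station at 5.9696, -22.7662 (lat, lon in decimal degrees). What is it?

Shift to the Maidenhead origin (180°W, 90°S): lon 157.2338, lat 95.9696.
Field: 157.2338/20 → 7 → H, 95.9696/10 → 9 → J; chars HJ.
Square: 17.2338/2 → 8, 5.9696/1 → 5; chars 85.
Subsquare: 1.2338/0.0833333 → 14 → o, 0.9696/0.0416667 → 23 → x; chars ox.

HJ85ox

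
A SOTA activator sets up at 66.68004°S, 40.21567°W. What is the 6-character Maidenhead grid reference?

Offset from 180°W / 90°S: lon 139.7843°, lat 23.3200°.
Field: 139.7843/20 → 6 → G, 23.3200/10 → 2 → C; chars GC.
Square: 19.7843/2 → 9, 3.3200/1 → 3; chars 93.
Subsquare: 1.7843/0.0833333 → 21 → v, 0.3200/0.0416667 → 7 → h; chars vh.

GC93vh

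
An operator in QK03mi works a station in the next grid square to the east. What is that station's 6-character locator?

Longitude subsquare m = 12; +1 → 13 = n.
The latitude characters are unchanged.

QK03ni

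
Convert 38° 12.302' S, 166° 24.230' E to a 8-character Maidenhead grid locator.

RF31et80

Add 180° to longitude and 90° to latitude: 346.40383, 51.79497.
Field: lon ⌊346.40383/20⌋ = 17 → R; lat ⌊51.79497/10⌋ = 5 → F.
Square: lon ⌊6.40383/2⌋ = 3; lat ⌊1.79497/1⌋ = 1.
Subsquare: lon ⌊0.40383/0.0833333⌋ = 4 → e; lat ⌊0.79497/0.0416667⌋ = 19 → t.
Extended square: lon ⌊0.07050/0.00833333⌋ = 8; lat ⌊0.00330/0.00416667⌋ = 0.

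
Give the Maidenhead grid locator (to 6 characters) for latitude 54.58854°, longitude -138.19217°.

CO04vo

Add 180° to longitude and 90° to latitude: 41.8078, 144.5885.
Field (20°×10°, letters A–R): lon ⌊41.8078/20⌋ = 2 → C; lat ⌊144.5885/10⌋ = 14 → O.
Square (2°×1°, digits 0–9): lon ⌊1.8078/2⌋ = 0; lat ⌊4.5885/1⌋ = 4.
Subsquare (5′×2.5′, letters a–x): lon ⌊1.8078/0.0833333⌋ = 21 → v; lat ⌊0.5885/0.0416667⌋ = 14 → o.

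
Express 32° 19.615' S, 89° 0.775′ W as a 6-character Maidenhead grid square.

EF57lq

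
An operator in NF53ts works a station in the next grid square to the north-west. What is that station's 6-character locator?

NF53st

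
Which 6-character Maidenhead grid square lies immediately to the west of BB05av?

Longitude subsquare a = 0; −1 → -1, wraps to 23 = x, carry into square.
Longitude square 0; −1 → -1, wraps to 9, carry into field.
Longitude field B = 1; −1 → 0 = A.
The latitude characters are unchanged.

AB95xv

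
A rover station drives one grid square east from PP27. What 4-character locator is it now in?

PP37

Longitude square 2; +1 → 3.
The latitude characters are unchanged.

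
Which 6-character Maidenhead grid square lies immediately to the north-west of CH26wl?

CH26vm

Longitude subsquare w = 22; −1 → 21 = v.
Latitude subsquare l = 11; +1 → 12 = m.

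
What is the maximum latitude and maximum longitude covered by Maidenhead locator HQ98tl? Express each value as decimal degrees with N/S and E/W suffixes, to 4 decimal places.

78.5000° N, 20.3333° W

Field H=7, Q=16: +7·20° lon, +16·10° lat → SW at lon -40°, lat 70°.
Square 9, 8: +9·2° lon, +8·1° lat → SW at lon -22°, lat 78°.
Subsquare t=19, l=11: +19·0.0833333° lon, +11·0.0416667° lat → SW at lon -20.4167°, lat 78.4583°.
Cell spans 0.0833333° lon × 0.0416667° lat. NE corner is SW corner plus one full cell.
latitude 78.5000° N, longitude 20.3333° W.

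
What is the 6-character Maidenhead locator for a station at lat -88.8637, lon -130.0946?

Add 180° to longitude and 90° to latitude: 49.9054, 1.1363.
Field (20°×10°, letters A–R): 49.9054/20 → 2 → C, 1.1363/10 → 0 → A; chars CA.
Square (2°×1°, digits 0–9): 9.9054/2 → 4, 1.1363/1 → 1; chars 41.
Subsquare (5′×2.5′, letters a–x): 1.9054/0.0833333 → 22 → w, 0.1363/0.0416667 → 3 → d; chars wd.

CA41wd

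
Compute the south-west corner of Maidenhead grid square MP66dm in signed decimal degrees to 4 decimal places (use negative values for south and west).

66.5000, 72.2500

Field M=12, P=15: +12·20° lon, +15·10° lat → SW at lon 60°, lat 60°.
Square 6, 6: +6·2° lon, +6·1° lat → SW at lon 72°, lat 66°.
Subsquare d=3, m=12: +3·0.0833333° lon, +12·0.0416667° lat → SW at lon 72.25°, lat 66.5°.
latitude 66.5000, longitude 72.2500.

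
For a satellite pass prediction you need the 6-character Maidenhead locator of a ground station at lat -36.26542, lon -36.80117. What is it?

HF13or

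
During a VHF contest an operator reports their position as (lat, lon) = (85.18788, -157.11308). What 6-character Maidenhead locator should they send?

BR15ke

Shift to the Maidenhead origin (180°W, 90°S): lon 22.8869, lat 175.1879.
Field: 22.8869/20 → 1 → B, 175.1879/10 → 17 → R; chars BR.
Square: 2.8869/2 → 1, 5.1879/1 → 5; chars 15.
Subsquare: 0.8869/0.0833333 → 10 → k, 0.1879/0.0416667 → 4 → e; chars ke.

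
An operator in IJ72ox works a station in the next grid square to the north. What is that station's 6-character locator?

IJ73oa

Latitude subsquare x = 23; +1 → 24, wraps to 0 = a, carry into square.
Latitude square 2; +1 → 3.
The longitude characters are unchanged.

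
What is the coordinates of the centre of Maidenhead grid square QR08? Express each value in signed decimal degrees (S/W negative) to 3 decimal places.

Field Q=16, R=17: +16·20° lon, +17·10° lat → SW at lon 140°, lat 80°.
Square 0, 8: +0·2° lon, +8·1° lat → SW at lon 140°, lat 88°.
Cell spans 2° lon × 1° lat. Centre is SW corner plus half of each.
latitude 88.500, longitude 141.000.

88.500, 141.000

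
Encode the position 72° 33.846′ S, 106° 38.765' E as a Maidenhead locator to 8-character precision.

OB37hk74

Shift to the Maidenhead origin (180°W, 90°S): lon 286.64608, lat 17.43590.
Field: 286.64608/20 → 14 → O, 17.43590/10 → 1 → B; chars OB.
Square: 6.64608/2 → 3, 7.43590/1 → 7; chars 37.
Subsquare: 0.64608/0.0833333 → 7 → h, 0.43590/0.0416667 → 10 → k; chars hk.
Extended square: 0.06275/0.00833333 → 7, 0.01923/0.00416667 → 4; chars 74.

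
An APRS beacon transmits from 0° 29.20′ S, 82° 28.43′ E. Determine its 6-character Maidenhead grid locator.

Add 180° to longitude and 90° to latitude: 262.4738, 89.5133.
Field (20°×10°, letters A–R): 262.4738/20 → 13 → N, 89.5133/10 → 8 → I; chars NI.
Square (2°×1°, digits 0–9): 2.4738/2 → 1, 9.5133/1 → 9; chars 19.
Subsquare (5′×2.5′, letters a–x): 0.4738/0.0833333 → 5 → f, 0.5133/0.0416667 → 12 → m; chars fm.

NI19fm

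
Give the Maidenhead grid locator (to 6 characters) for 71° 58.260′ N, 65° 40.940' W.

Offset from 180°W / 90°S: lon 114.3177°, lat 161.9710°.
Field: 114.3177/20 → 5 → F, 161.9710/10 → 16 → Q; chars FQ.
Square: 14.3177/2 → 7, 1.9710/1 → 1; chars 71.
Subsquare: 0.3177/0.0833333 → 3 → d, 0.9710/0.0416667 → 23 → x; chars dx.

FQ71dx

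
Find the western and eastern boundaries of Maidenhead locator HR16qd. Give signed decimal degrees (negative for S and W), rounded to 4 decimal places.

-36.6667, -36.5833

Field H=7, R=17: +7·20° lon, +17·10° lat → SW at lon -40°, lat 80°.
Square 1, 6: +1·2° lon, +6·1° lat → SW at lon -38°, lat 86°.
Subsquare q=16, d=3: +16·0.0833333° lon, +3·0.0416667° lat → SW at lon -36.6667°, lat 86.125°.
Cell spans 0.0833333° lon × 0.0416667° lat.
west -36.6667, east -36.5833.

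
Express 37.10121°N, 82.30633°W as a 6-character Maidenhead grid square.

Offset from 180°W / 90°S: lon 97.6937°, lat 127.1012°.
Field: 97.6937/20 → 4 → E, 127.1012/10 → 12 → M; chars EM.
Square: 17.6937/2 → 8, 7.1012/1 → 7; chars 87.
Subsquare: 1.6937/0.0833333 → 20 → u, 0.1012/0.0416667 → 2 → c; chars uc.

EM87uc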